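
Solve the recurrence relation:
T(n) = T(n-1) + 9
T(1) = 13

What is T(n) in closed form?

Unrolling: T(n) = T(1) + 9·(n-1) = 13 + 9(n-1) = 9n + 4.

Answer: T(n) = 9n + 4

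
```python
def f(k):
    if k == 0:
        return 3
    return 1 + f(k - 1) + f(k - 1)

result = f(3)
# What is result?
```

f(k) = 1 + 2·f(k-1), f(0)=3. Closed form: (3+1)·2^3 - 1 = 31.

Answer: 31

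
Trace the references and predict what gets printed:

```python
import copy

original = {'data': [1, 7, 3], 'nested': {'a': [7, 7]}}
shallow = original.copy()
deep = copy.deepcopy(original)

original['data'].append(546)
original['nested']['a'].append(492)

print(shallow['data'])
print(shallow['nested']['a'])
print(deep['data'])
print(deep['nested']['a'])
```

Key concept: comparing shallow vs deep copy.
Step by step:
`original = {'data': [1, 7, 3], 'nested': {'a': [7, 7]}}` → original = {'data': [1, 7, 3], 'nested': {'a': [7, 7]}}
`shallow = original.copy()` → shallow = {'data': [1, 7, 3], 'nested': {'a': [7, 7]}}
`deep = copy.deepcopy(original)` → deep = {'data': [1, 7, 3], 'nested': {'a': [7, 7]}}
`original['data'].append(546)` → original = {'data': [1, 7, 3, 546], 'nested': {'a': [7, 7]}}; shallow = {'data': [1, 7, 3, 546], 'nested': {'a': [7, 7]}}
`original['nested']['a'].append(492)` → original = {'data': [1, 7, 3, 546], 'nested': {'a': [7, 7, 492]}}; shallow = {'data': [1, 7, 3, 546], 'nested': {'a': [7, 7, 492]}}
`print(shallow['data'])` → prints [1, 7, 3, 546]
`print(shallow['nested']['a'])` → prints [7, 7, 492]
`print(deep['data'])` → prints [1, 7, 3]
`print(deep['nested']['a'])` → prints [7, 7]

Answer:
[1, 7, 3, 546]
[7, 7, 492]
[1, 7, 3]
[7, 7]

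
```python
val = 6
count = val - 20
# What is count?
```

Trace:
`val = 6` → val = 6
`count = val - 20` → count = -14
So count = -14

Answer: -14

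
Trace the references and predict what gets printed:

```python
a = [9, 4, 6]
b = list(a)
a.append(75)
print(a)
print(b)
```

Key concept: list() constructor creates copy.
Step by step:
`a = [9, 4, 6]` → a = [9, 4, 6]
`b = list(a)` → b = [9, 4, 6]
`a.append(75)` → a = [9, 4, 6, 75]
`print(a)` → prints [9, 4, 6, 75]
`print(b)` → prints [9, 4, 6]

Answer:
[9, 4, 6, 75]
[9, 4, 6]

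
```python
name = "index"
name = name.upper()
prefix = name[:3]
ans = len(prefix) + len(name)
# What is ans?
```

Trace:
`name = "index"` → name = 'index'
`name = name.upper()` → name = 'INDEX'
`prefix = name[:3]` → prefix = 'IND'
`ans = len(prefix) + len(name)` → ans = 8
So ans = 8

Answer: 8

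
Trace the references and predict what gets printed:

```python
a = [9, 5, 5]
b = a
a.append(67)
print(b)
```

Key concept: basic list aliasing.
Step by step:
`a = [9, 5, 5]` → a = [9, 5, 5]
`b = a` → b = [9, 5, 5] (same object as a)
`a.append(67)` → a = [9, 5, 5, 67] (same object as b); b = [9, 5, 5, 67] (same object as a)
`print(b)` → prints [9, 5, 5, 67]

Answer: [9, 5, 5, 67]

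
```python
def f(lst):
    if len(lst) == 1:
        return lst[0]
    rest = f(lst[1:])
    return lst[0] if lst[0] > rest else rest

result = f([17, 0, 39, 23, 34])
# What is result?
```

Recursive max over [17, 0, 39, 23, 34] = 39

Answer: 39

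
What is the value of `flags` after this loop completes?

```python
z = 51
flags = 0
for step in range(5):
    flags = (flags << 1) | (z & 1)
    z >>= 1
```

Reverse lowest 5 bits of 51
`flags` takes the values: 0 → 1 → 3 → 6 → 12 → 25

Answer: 25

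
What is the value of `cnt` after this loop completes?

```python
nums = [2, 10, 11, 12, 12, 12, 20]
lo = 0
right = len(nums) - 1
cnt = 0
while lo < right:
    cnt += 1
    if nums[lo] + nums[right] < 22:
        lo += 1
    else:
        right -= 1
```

Steps to find pair summing to 22
`cnt` takes the values: 0 → 1 → 2 → 3 → 4 → 5 → 6

Answer: 6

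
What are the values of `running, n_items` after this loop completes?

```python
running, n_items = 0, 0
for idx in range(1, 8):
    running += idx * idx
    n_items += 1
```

Sum of squares and count
`running, n_items` takes the values: (0, 0) → (1, 0) → (1, 1) → (5, 1) → (5, 2) → (14, 2) → (14, 3) → (30, 3) → (30, 4) → (55, 4) → (55, 5) → (91, 5) → (91, 6) → (140, 6) → (140, 7)

Answer: 140, 7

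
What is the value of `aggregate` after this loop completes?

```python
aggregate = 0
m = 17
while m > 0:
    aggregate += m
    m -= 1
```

Sum 17 down to 1
`aggregate` takes the values: 0 → 17 → 33 → 48 → 62 → 75 → 87 → 98 → 108 → 117 → 125 → 132 → 138 → 143 → 147 → 150 → 152 → 153

Answer: 153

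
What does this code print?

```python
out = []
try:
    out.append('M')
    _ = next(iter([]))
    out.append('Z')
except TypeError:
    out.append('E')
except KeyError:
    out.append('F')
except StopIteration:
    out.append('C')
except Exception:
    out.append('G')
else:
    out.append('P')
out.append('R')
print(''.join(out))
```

Execution trace: 'M' (try body) → 'C' (except StopIteration) → 'R' (after the try/except). Output: MCR

Answer: MCR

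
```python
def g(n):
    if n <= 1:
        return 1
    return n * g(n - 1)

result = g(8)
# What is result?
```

g(8) = 8 * 7 * 6 * 5 * 4 * 3 * 2 * 1 = 40320

Answer: 40320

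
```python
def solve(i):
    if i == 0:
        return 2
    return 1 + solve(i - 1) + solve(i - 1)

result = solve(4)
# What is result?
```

solve(i) = 1 + 2·solve(i-1), solve(0)=2. Closed form: (2+1)·2^4 - 1 = 47.

Answer: 47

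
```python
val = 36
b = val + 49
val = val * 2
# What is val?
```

Trace:
`val = 36` → val = 36
`b = val + 49` → b = 85
`val = val * 2` → val = 72
So val = 72

Answer: 72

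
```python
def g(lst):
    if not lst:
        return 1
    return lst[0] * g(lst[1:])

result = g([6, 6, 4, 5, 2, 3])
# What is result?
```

Product over [6, 6, 4, 5, 2, 3] = 6 * 6 * 4 * 5 * 2 * 3 = 4320

Answer: 4320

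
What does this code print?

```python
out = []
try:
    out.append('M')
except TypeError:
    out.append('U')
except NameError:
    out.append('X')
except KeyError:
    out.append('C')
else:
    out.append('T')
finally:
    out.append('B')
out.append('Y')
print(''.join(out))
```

Execution trace: 'M' (try body, no exception) → 'T' (else) → 'B' (finally) → 'Y' (after the try/except). Output: MTBY

Answer: MTBY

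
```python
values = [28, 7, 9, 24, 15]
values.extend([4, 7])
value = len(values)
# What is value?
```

Trace:
`values = [28, 7, 9, 24, 15]` → values = [28, 7, 9, 24, 15]
`values.extend([4, 7])` → values = [28, 7, 9, 24, 15, 4, 7]
`value = len(values)` → value = 7
So value = 7

Answer: 7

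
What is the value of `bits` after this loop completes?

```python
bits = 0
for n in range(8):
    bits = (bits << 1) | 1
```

Build 8 consecutive 1-bits: 0b11111111
`bits` takes the values: 0 → 1 → 3 → 7 → 15 → 31 → 63 → 127 → 255

Answer: 255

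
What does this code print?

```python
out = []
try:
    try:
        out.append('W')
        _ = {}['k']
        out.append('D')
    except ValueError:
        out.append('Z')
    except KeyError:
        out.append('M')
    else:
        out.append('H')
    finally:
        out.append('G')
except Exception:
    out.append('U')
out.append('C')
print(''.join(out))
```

Execution trace: 'W' (inner try body) → 'M' (inner except KeyError) → 'G' (inner finally) → 'C' (after the try/except). Output: WMGC

Answer: WMGC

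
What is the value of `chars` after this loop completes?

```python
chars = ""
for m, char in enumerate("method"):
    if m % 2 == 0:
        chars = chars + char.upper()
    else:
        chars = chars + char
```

Uppercase even positions in 'method'
`chars` takes the values: "" → "M" → "Me" → "MeT" → "MeTh" → "MeThO" → "MeThOd"

Answer: "MeThOd"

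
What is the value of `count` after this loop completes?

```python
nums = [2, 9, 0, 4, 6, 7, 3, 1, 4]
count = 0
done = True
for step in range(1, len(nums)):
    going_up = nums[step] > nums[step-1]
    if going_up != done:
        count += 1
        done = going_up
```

Count direction changes in [2, 9, 0, 4, 6, 7, 3, 1, 4]
`count` takes the values: 0 → 1 → 2 → 3 → 4

Answer: 4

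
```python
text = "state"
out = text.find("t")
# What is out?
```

Trace:
`text = "state"` → text = 'state'
`out = text.find("t")` → out = 1
So out = 1

Answer: 1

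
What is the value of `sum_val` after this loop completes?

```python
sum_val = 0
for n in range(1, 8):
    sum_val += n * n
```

Sum of squares 1² to 7² = 140
`sum_val` takes the values: 0 → 1 → 5 → 14 → 30 → 55 → 91 → 140

Answer: 140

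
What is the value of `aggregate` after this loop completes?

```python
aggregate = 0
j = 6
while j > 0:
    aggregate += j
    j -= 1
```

Sum 6 down to 1
`aggregate` takes the values: 0 → 6 → 11 → 15 → 18 → 20 → 21

Answer: 21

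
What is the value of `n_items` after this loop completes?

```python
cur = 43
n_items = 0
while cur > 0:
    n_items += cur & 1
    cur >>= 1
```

Count set bits in 43 (binary: 0b101011)
`n_items` takes the values: 0 → 1 → 2 → 3 → 4

Answer: 4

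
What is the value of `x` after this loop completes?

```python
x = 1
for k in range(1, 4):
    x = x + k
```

Start at 1, add 1 through 3
`x` takes the values: 1 → 2 → 4 → 7

Answer: 7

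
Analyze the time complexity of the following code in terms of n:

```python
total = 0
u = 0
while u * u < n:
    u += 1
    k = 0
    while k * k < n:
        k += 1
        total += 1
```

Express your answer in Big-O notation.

Each loop level contributes: √n × √n. Multiplying the contributions gives O(n).

Answer: O(n)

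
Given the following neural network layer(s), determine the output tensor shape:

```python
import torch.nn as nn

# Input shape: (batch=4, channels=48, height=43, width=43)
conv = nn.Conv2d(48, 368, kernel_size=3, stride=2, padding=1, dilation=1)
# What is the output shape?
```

Input: (4, 48, 43, 43) -> Output: (4, 368, 22, 22)

Answer: (4, 368, 22, 22)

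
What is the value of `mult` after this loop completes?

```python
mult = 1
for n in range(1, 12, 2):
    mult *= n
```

Product of 1, 3, 5, ... up to 11
`mult` takes the values: 1 → 3 → 15 → 105 → 945 → 10395

Answer: 10395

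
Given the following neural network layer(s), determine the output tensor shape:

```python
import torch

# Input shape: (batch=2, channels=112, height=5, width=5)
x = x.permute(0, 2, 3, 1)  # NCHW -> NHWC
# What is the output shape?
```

Input: (2, 112, 5, 5) -> Output: (2, 5, 5, 112)

Answer: (2, 5, 5, 112)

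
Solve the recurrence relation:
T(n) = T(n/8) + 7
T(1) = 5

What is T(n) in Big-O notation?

Each step divides n by 8 and adds 7. After log_8(n) steps we reach T(1)=5. So T(n) = 7·log_8(n) + 5 = O(log n).

Answer: O(log n)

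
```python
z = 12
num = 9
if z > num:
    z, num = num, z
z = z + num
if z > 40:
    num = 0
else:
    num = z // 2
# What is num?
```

Trace:
`z = 12` → z = 12
`num = 9` → num = 9
`if z > num: ...` → z > num is True → z = 9; num = 12
`z = z + num` → z = 21
`if z > 40: ...` → z > 40 is False, take else branch → num = 10
So num = 10

Answer: 10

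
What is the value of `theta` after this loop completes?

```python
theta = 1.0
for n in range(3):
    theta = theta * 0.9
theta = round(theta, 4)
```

Exponential decay: 1.0 * 0.9^3
`theta` takes the values: 1.0 → 0.9 → 0.81 → 0.729

Answer: 0.729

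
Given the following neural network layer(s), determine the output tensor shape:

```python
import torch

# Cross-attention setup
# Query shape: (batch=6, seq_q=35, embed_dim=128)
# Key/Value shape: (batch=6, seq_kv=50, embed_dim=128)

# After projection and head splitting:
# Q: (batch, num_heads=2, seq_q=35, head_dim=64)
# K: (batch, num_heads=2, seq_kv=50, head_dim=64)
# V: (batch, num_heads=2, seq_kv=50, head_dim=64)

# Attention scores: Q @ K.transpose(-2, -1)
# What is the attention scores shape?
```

Input: (6, 35, 128) -> Output: (6, 2, 35, 50)

Answer: (6, 2, 35, 50)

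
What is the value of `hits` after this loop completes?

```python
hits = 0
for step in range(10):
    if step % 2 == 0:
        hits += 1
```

Count numbers divisible by 2 in range(10)
`hits` takes the values: 0 → 1 → 2 → 3 → 4 → 5

Answer: 5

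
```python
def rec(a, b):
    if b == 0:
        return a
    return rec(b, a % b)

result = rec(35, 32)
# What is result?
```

rec(35, 32) -> rec(32, 3) -> rec(3, 2) -> rec(2, 1) -> rec(1, 0) -> 1

Answer: 1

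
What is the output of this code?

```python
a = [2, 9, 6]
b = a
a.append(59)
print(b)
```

Key concept: basic list aliasing.
Step by step:
`a = [2, 9, 6]` → a = [2, 9, 6]
`b = a` → b = [2, 9, 6] (same object as a)
`a.append(59)` → a = [2, 9, 6, 59] (same object as b); b = [2, 9, 6, 59] (same object as a)
`print(b)` → prints [2, 9, 6, 59]

Answer: [2, 9, 6, 59]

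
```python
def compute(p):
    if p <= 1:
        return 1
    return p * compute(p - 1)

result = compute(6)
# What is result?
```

compute(6) = 6 * 5 * 4 * 3 * 2 * 1 = 720

Answer: 720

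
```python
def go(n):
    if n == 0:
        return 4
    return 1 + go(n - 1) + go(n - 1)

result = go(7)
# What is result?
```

go(n) = 1 + 2·go(n-1), go(0)=4. Closed form: (4+1)·2^7 - 1 = 639.

Answer: 639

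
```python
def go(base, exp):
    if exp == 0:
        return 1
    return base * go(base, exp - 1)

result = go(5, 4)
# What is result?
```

go(5, 4) = 5 * 5 * 5 * 5 = 625

Answer: 625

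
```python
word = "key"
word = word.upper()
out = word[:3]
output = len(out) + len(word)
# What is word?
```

Trace:
`word = "key"` → word = 'key'
`word = word.upper()` → word = 'KEY'
`out = word[:3]` → out = 'KEY'
`output = len(out) + len(word)` → output = 6
So word = 'KEY'

Answer: 'KEY'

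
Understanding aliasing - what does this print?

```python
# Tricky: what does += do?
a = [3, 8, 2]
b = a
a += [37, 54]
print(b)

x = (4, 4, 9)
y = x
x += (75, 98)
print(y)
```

Key concept: += behavior differs for mutable vs immutable.
Step by step:
`a = [3, 8, 2]` → a = [3, 8, 2]
`b = a` → b = [3, 8, 2] (same object as a)
`a += [37, 54]` → a = [3, 8, 2, 37, 54] (same object as b); b = [3, 8, 2, 37, 54] (same object as a)
`print(b)` → prints [3, 8, 2, 37, 54]
`x = (4, 4, 9)` → x = (4, 4, 9)
`y = x` → y = (4, 4, 9)
`x += (75, 98)` → x = (4, 4, 9, 75, 98)
`print(y)` → prints (4, 4, 9)

Answer:
[3, 8, 2, 37, 54]
(4, 4, 9)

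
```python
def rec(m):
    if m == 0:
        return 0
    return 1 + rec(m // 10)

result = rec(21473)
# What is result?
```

Count of digits of 21473: 5

Answer: 5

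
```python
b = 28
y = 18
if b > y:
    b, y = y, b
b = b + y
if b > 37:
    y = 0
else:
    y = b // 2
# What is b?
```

Trace:
`b = 28` → b = 28
`y = 18` → y = 18
`if b > y: ...` → b > y is True → b = 18; y = 28
`b = b + y` → b = 46
`if b > 37: ...` → b > 37 is True → y = 0
So b = 46

Answer: 46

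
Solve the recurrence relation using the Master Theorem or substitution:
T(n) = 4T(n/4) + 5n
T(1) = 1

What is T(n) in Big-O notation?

By Master Theorem: a=4, b=4, f(n)=5n. Since log_4(4) = 1 and f(n) = Θ(n^1), Case 2 applies. T(n) = O(n log n).

Answer: O(n log n)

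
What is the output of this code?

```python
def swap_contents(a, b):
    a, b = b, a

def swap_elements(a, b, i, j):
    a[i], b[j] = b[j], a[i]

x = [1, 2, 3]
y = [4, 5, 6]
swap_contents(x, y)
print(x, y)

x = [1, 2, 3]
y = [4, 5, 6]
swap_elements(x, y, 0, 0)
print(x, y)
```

Key concept: parameter rebinding vs mutation.
Step by step:
`x = [1, 2, 3]` → x = [1, 2, 3]
`y = [4, 5, 6]` → y = [4, 5, 6]
`swap_contents(x, y)` → no visible change to tracked variables
`print(x, y)` → prints [1, 2, 3] [4, 5, 6]
`x = [1, 2, 3]` → x = [1, 2, 3]
`y = [4, 5, 6]` → y = [4, 5, 6]
`swap_elements(x, y, 0, 0)` → x = [4, 2, 3]; y = [1, 5, 6]
`print(x, y)` → prints [4, 2, 3] [1, 5, 6]

Answer:
[1, 2, 3] [4, 5, 6]
[4, 2, 3] [1, 5, 6]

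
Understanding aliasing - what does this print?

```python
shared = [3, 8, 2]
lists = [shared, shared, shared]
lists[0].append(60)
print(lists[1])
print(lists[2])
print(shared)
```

Key concept: list of same reference.
Step by step:
`shared = [3, 8, 2]` → shared = [3, 8, 2]
`lists = [shared, shared, shared]` → lists = [[3, 8, 2], [3, 8, 2], [3, 8, 2]]
`lists[0].append(60)` → shared = [3, 8, 2, 60]; lists = [[3, 8, 2, 60], [3, 8, 2, 60], [3, 8, 2, 60]]
`print(lists[1])` → prints [3, 8, 2, 60]
`print(lists[2])` → prints [3, 8, 2, 60]
`print(shared)` → prints [3, 8, 2, 60]

Answer:
[3, 8, 2, 60]
[3, 8, 2, 60]
[3, 8, 2, 60]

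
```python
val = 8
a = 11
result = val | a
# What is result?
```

Trace:
`val = 8` → val = 8
`a = 11` → a = 11
`result = val | a` → result = 11
So result = 11

Answer: 11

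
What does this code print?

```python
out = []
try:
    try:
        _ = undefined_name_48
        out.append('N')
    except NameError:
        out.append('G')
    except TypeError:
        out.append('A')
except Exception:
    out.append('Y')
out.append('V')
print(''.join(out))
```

Execution trace: 'G' (inner except NameError) → 'V' (after the try/except). Output: GV

Answer: GV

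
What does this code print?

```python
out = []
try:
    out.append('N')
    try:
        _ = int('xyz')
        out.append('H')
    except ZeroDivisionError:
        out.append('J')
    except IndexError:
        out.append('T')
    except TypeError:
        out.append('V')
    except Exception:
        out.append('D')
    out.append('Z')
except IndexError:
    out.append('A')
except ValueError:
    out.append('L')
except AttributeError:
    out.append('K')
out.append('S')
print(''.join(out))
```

Execution trace: 'N' (try body) → 'D' (inner except Exception) → 'Z' (try body, no exception) → 'S' (after the try/except). Output: NDZS

Answer: NDZS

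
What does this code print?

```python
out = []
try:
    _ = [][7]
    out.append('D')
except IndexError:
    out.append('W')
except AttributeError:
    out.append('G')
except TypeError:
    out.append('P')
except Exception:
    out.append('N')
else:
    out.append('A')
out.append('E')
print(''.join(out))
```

Execution trace: 'W' (except IndexError) → 'E' (after the try/except). Output: WE

Answer: WE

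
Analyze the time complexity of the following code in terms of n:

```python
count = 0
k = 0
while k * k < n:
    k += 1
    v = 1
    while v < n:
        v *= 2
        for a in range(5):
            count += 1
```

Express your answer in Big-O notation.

Each loop level contributes: √n × log n × 1. Multiplying the contributions gives O(√n log n).

Answer: O(√n log n)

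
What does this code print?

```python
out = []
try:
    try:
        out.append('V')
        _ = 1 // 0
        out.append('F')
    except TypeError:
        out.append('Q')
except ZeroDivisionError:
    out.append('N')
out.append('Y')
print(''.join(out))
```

Execution trace: 'V' (try body) → 'N' (outer except ZeroDivisionError) → 'Y' (after the try/except). Output: VNY

Answer: VNY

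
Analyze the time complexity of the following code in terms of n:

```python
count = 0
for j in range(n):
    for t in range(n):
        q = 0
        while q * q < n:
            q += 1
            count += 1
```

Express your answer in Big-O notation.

Each loop level contributes: n × n × √n. Multiplying the contributions gives O(n^2√n).

Answer: O(n^2√n)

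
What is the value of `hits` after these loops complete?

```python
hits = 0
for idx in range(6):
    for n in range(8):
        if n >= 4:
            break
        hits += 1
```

Inner breaks at 4, outer runs 6 times
`hits` takes the values: 0 → 1 → 2 → 3 → 4 → 5 → 6 → 7 → 8 → 9 → 10 → 11 → 12 → 13 → 14 → 15 → 16 → 17 → 18 → 19 → 20 → 21 → 22 → 23 → 24

Answer: 24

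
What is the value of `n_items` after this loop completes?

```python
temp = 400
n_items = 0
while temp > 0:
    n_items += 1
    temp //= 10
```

Count digits by repeated division by 10
`n_items` takes the values: 0 → 1 → 2 → 3

Answer: 3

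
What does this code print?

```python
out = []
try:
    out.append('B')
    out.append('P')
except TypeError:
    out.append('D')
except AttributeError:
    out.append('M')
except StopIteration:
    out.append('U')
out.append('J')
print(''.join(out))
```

Execution trace: 'B' (try body) → 'P' (try body, no exception) → 'J' (after the try/except). Output: BPJ

Answer: BPJ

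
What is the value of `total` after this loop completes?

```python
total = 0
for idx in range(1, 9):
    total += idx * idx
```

Sum of squares 1² to 8² = 204
`total` takes the values: 0 → 1 → 5 → 14 → 30 → 55 → 91 → 140 → 204

Answer: 204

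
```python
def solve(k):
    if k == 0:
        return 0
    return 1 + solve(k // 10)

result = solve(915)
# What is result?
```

Count of digits of 915: 3

Answer: 3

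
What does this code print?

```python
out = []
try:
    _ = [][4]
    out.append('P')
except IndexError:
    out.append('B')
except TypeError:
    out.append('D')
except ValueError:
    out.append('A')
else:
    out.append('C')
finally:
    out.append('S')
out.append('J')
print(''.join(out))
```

Execution trace: 'B' (except IndexError) → 'S' (finally) → 'J' (after the try/except). Output: BSJ

Answer: BSJ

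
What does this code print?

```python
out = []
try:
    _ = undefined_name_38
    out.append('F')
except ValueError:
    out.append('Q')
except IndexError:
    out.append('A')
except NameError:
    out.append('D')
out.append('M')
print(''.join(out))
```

Execution trace: 'D' (except NameError) → 'M' (after the try/except). Output: DM

Answer: DM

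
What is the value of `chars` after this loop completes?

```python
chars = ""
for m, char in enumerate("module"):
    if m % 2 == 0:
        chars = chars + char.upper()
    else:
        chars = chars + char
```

Uppercase even positions in 'module'
`chars` takes the values: "" → "M" → "Mo" → "MoD" → "MoDu" → "MoDuL" → "MoDuLe"

Answer: "MoDuLe"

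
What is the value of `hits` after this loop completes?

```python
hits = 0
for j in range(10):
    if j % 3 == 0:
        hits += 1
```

Count numbers divisible by 3 in range(10)
`hits` takes the values: 0 → 1 → 2 → 3 → 4

Answer: 4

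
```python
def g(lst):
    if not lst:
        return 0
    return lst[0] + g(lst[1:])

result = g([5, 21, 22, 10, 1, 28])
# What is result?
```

5 + 21 + 22 + 10 + 1 + 28 + 0 = 87

Answer: 87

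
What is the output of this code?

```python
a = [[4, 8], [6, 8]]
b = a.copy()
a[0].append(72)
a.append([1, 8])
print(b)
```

Key concept: shallow copy with nested lists.
Step by step:
`a = [[4, 8], [6, 8]]` → a = [[4, 8], [6, 8]]
`b = a.copy()` → b = [[4, 8], [6, 8]]
`a[0].append(72)` → a = [[4, 8, 72], [6, 8]]; b = [[4, 8, 72], [6, 8]]
`a.append([1, 8])` → a = [[4, 8, 72], [6, 8], [1, 8]]
`print(b)` → prints [[4, 8, 72], [6, 8]]

Answer: [[4, 8, 72], [6, 8]]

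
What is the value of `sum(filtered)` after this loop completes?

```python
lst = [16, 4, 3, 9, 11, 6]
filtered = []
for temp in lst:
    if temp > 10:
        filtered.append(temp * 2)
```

Sum of doubled values > 10
`filtered` takes the values: [] → [32] → [32, 22]
So `sum(filtered)` = 54

Answer: 54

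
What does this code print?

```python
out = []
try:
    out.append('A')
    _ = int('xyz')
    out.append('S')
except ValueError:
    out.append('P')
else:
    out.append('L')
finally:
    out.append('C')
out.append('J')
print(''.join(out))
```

Execution trace: 'A' (try body) → 'P' (except ValueError) → 'C' (finally) → 'J' (after the try/except). Output: APCJ

Answer: APCJ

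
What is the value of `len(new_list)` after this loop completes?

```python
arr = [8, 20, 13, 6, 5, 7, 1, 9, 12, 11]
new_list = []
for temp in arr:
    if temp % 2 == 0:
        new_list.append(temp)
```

Count even numbers in [8, 20, 13, 6, 5, 7, 1, 9, 12, 11]
`new_list` takes the values: [] → [8] → [8, 20] → [8, 20, 6] → [8, 20, 6, 12]
So `len(new_list)` = 4

Answer: 4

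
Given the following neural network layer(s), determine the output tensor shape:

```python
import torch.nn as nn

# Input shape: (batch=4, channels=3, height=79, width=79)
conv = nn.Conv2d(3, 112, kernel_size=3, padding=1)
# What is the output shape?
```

Input: (4, 3, 79, 79) -> Output: (4, 112, 79, 79)

Answer: (4, 112, 79, 79)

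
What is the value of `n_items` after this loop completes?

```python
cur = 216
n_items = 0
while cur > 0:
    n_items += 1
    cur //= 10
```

Count digits by repeated division by 10
`n_items` takes the values: 0 → 1 → 2 → 3

Answer: 3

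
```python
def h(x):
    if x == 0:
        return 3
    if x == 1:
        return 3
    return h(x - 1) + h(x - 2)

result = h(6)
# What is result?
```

Build up from base cases: h(0)=3, h(1)=3, h(2)=6, h(3)=9, h(4)=15, h(5)=24, h(6)=39

Answer: 39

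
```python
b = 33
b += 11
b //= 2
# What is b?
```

Trace:
`b = 33` → b = 33
`b += 11` → b = 44
`b //= 2` → b = 22
So b = 22

Answer: 22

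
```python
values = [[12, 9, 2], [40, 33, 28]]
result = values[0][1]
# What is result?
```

Trace:
`values = [[12, 9, 2], [40, 33, 28]]` → values = [[12, 9, 2], [40, 33, 28]]
`result = values[0][1]` → result = 9
So result = 9

Answer: 9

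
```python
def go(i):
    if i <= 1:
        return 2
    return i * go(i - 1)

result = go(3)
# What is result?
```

go(3) = 3 * 2 * 2 = 12

Answer: 12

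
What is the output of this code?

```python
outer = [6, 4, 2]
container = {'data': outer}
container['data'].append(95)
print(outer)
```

Key concept: dict holds reference to list.
Step by step:
`outer = [6, 4, 2]` → outer = [6, 4, 2]
`container = {'data': outer}` → container = {'data': [6, 4, 2]}
`container['data'].append(95)` → outer = [6, 4, 2, 95]; container = {'data': [6, 4, 2, 95]}
`print(outer)` → prints [6, 4, 2, 95]

Answer: [6, 4, 2, 95]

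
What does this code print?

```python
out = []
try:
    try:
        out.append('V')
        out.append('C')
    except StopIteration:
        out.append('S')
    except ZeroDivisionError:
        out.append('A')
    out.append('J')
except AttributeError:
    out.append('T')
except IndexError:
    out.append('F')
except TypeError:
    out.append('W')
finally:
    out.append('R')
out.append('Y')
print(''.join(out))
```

Execution trace: 'V' (inner try body) → 'C' (inner try body, no exception) → 'J' (try body, no exception) → 'R' (finally) → 'Y' (after the try/except). Output: VCJRY

Answer: VCJRY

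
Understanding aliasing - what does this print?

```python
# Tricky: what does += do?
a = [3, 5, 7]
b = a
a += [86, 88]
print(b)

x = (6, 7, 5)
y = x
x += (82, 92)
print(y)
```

Key concept: += behavior differs for mutable vs immutable.
Step by step:
`a = [3, 5, 7]` → a = [3, 5, 7]
`b = a` → b = [3, 5, 7] (same object as a)
`a += [86, 88]` → a = [3, 5, 7, 86, 88] (same object as b); b = [3, 5, 7, 86, 88] (same object as a)
`print(b)` → prints [3, 5, 7, 86, 88]
`x = (6, 7, 5)` → x = (6, 7, 5)
`y = x` → y = (6, 7, 5)
`x += (82, 92)` → x = (6, 7, 5, 82, 92)
`print(y)` → prints (6, 7, 5)

Answer:
[3, 5, 7, 86, 88]
(6, 7, 5)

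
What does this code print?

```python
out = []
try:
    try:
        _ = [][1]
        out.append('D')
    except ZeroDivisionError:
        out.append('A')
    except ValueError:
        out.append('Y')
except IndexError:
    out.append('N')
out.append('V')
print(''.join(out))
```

Execution trace: 'N' (outer except IndexError) → 'V' (after the try/except). Output: NV

Answer: NV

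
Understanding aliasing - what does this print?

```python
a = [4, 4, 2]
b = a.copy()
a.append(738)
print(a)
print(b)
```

Key concept: list.copy() creates independent copy.
Step by step:
`a = [4, 4, 2]` → a = [4, 4, 2]
`b = a.copy()` → b = [4, 4, 2]
`a.append(738)` → a = [4, 4, 2, 738]
`print(a)` → prints [4, 4, 2, 738]
`print(b)` → prints [4, 4, 2]

Answer:
[4, 4, 2, 738]
[4, 4, 2]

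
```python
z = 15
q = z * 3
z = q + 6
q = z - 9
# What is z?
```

Trace:
`z = 15` → z = 15
`q = z * 3` → q = 45
`z = q + 6` → z = 51
`q = z - 9` → q = 42
So z = 51

Answer: 51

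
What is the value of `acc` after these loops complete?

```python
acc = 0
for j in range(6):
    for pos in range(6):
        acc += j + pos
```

Sum of all j+pos for j,pos in 6x6
`acc` takes the values: 0 → 1 → 3 → 6 → 10 → 15 → 16 → 18 → 21 → 25 → 30 → 36 → 38 → 41 → 45 → 50 → 56 → 63 → 66 → 70 → 75 → 81 → 88 → 96 → 100 → 105 → 111 → 118 → 126 → 135 → 140 → 146 → 153 → 161 → 170 → 180

Answer: 180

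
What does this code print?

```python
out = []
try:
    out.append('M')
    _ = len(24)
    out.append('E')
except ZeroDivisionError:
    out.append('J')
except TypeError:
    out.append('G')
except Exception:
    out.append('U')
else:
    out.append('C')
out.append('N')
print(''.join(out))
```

Execution trace: 'M' (try body) → 'G' (except TypeError) → 'N' (after the try/except). Output: MGN

Answer: MGN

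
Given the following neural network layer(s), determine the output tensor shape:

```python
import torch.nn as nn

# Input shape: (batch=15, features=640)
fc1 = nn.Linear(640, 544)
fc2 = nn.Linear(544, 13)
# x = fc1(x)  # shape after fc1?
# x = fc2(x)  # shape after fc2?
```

Input: (15, 640) -> after fc1: (15, 544) -> Output: (15, 13)

Answer: (15, 13)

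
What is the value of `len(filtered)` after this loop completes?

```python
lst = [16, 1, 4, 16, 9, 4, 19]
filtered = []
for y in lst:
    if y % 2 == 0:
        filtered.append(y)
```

Count even numbers in [16, 1, 4, 16, 9, 4, 19]
`filtered` takes the values: [] → [16] → [16, 4] → [16, 4, 16] → [16, 4, 16, 4]
So `len(filtered)` = 4

Answer: 4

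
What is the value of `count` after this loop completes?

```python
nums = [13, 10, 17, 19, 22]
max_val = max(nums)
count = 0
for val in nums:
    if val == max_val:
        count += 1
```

Count of max value 22 in [13, 10, 17, 19, 22]
`count` takes the values: 0 → 1

Answer: 1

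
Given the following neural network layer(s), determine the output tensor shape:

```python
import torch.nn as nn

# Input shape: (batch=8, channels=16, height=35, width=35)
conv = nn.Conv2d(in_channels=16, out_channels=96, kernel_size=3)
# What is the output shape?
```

Input: (8, 16, 35, 35) -> Output: (8, 96, 33, 33)

Answer: (8, 96, 33, 33)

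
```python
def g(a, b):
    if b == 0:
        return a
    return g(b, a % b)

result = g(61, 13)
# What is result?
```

g(61, 13) -> g(13, 9) -> g(9, 4) -> g(4, 1) -> g(1, 0) -> 1

Answer: 1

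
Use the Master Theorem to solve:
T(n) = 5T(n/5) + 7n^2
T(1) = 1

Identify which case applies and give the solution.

a=5, b=5, f(n)=7n^2. log_5(5) = 1. Since c=2 > 1 and the regularity condition holds (5(n/5)^2 = (5/5^2)n^2 with 5/5^2 < 1), Case 3 applies: T(n) = Θ(f(n)) = O(n^2).

Answer: O(n^2) - Case 3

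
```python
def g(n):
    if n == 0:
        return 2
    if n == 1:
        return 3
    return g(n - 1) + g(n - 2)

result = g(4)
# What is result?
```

Build up from base cases: g(0)=2, g(1)=3, g(2)=5, g(3)=8, g(4)=13

Answer: 13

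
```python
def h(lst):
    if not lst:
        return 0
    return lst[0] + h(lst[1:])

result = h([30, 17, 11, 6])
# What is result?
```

30 + 17 + 11 + 6 + 0 = 64

Answer: 64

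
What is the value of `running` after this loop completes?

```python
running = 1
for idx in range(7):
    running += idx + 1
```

Start at 1, add 1 to 7 = 29
`running` takes the values: 1 → 2 → 4 → 7 → 11 → 16 → 22 → 29

Answer: 29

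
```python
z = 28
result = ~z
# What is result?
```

Trace:
`z = 28` → z = 28
`result = ~z` → result = -29
So result = -29

Answer: -29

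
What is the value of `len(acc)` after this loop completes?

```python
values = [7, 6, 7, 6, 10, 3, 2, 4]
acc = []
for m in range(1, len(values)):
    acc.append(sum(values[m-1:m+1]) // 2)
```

Number of 2-element averages
`acc` takes the values: [] → [6] → [6, 6] → [6, 6, 6] → [6, 6, 6, 8] → [6, 6, 6, 8, 6] → [6, 6, 6, 8, 6, 2] → [6, 6, 6, 8, 6, 2, 3]
So `len(acc)` = 7

Answer: 7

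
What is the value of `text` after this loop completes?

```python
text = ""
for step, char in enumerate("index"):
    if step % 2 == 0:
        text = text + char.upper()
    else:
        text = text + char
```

Uppercase even positions in 'index'
`text` takes the values: "" → "I" → "In" → "InD" → "InDe" → "InDeX"

Answer: "InDeX"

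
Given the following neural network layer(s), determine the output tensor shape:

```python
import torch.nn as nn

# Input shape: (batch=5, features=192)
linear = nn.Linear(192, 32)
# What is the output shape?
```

Input: (5, 192) -> Output: (5, 32)

Answer: (5, 32)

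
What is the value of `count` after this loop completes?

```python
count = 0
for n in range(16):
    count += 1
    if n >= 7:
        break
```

Loop breaks when n reaches 7, count is 8
`count` takes the values: 0 → 1 → 2 → 3 → 4 → 5 → 6 → 7 → 8

Answer: 8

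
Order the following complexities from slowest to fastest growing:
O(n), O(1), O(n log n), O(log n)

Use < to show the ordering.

Ordered by growth rate: O(1) < O(log n) < O(n) < O(n log n)

Answer: O(1) < O(log n) < O(n) < O(n log n)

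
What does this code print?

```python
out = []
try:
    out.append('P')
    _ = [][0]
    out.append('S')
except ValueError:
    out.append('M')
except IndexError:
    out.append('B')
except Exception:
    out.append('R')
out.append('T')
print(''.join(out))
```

Execution trace: 'P' (try body) → 'B' (except IndexError) → 'T' (after the try/except). Output: PBT

Answer: PBT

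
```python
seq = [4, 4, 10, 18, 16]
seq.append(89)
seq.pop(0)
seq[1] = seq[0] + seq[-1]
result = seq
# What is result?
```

Trace:
`seq = [4, 4, 10, 18, 16]` → seq = [4, 4, 10, 18, 16]
`seq.append(89)` → seq = [4, 4, 10, 18, 16, 89]
`seq.pop(0)` → seq = [4, 10, 18, 16, 89]
`seq[1] = seq[0] + seq[-1]` → seq = [4, 93, 18, 16, 89]
`result = seq` → result = [4, 93, 18, 16, 89]
So result = [4, 93, 18, 16, 89]

Answer: [4, 93, 18, 16, 89]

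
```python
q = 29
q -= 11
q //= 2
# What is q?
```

Trace:
`q = 29` → q = 29
`q -= 11` → q = 18
`q //= 2` → q = 9
So q = 9

Answer: 9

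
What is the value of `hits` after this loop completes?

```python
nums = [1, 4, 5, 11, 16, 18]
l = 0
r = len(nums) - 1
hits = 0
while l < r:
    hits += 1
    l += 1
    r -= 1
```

Iterations until pointers meet (list length 6)
`hits` takes the values: 0 → 1 → 2 → 3

Answer: 3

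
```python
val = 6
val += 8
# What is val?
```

Trace:
`val = 6` → val = 6
`val += 8` → val = 14
So val = 14

Answer: 14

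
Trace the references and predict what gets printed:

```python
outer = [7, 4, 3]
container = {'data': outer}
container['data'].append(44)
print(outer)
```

Key concept: dict holds reference to list.
Step by step:
`outer = [7, 4, 3]` → outer = [7, 4, 3]
`container = {'data': outer}` → container = {'data': [7, 4, 3]}
`container['data'].append(44)` → outer = [7, 4, 3, 44]; container = {'data': [7, 4, 3, 44]}
`print(outer)` → prints [7, 4, 3, 44]

Answer: [7, 4, 3, 44]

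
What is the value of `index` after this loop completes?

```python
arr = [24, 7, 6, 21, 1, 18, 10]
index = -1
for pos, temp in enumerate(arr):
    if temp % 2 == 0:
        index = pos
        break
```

First even number index in [24, 7, 6, 21, 1, 18, 10]
`index` takes the values: -1 → 0

Answer: 0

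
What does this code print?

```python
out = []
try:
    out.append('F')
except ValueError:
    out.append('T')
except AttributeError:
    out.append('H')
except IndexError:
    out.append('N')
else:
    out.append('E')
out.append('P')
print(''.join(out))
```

Execution trace: 'F' (try body, no exception) → 'E' (else) → 'P' (after the try/except). Output: FEP

Answer: FEP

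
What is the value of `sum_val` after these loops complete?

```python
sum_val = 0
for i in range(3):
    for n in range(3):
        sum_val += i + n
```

Sum of all i+n for i,n in 3x3
`sum_val` takes the values: 0 → 1 → 3 → 4 → 6 → 9 → 11 → 14 → 18

Answer: 18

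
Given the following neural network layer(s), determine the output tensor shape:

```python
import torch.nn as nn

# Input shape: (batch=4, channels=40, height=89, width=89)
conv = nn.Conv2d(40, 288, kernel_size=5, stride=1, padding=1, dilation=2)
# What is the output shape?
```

Input: (4, 40, 89, 89) -> Output: (4, 288, 83, 83)

Answer: (4, 288, 83, 83)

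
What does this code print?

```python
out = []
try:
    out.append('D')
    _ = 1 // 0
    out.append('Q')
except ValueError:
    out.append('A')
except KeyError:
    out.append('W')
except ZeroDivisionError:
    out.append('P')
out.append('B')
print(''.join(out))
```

Execution trace: 'D' (try body) → 'P' (except ZeroDivisionError) → 'B' (after the try/except). Output: DPB

Answer: DPB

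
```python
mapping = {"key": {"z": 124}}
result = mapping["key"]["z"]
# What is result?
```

Trace:
`mapping = {"key": {"z": 124}}` → mapping = {'key': {'z': 124}}
`result = mapping["key"]["z"]` → result = 124
So result = 124

Answer: 124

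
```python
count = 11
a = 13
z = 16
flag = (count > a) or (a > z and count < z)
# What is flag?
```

Trace:
`count = 11` → count = 11
`a = 13` → a = 13
`z = 16` → z = 16
`flag = (count > a) or (a > z and count < z)` → flag = False
So flag = False

Answer: False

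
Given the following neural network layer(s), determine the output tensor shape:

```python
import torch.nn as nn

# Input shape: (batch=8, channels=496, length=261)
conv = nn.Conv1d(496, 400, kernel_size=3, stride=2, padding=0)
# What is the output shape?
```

Input: (8, 496, 261) -> Output: (8, 400, 130)

Answer: (8, 400, 130)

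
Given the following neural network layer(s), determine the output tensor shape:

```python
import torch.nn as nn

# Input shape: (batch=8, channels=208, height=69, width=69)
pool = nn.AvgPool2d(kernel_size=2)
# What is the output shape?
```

Input: (8, 208, 69, 69) -> Output: (8, 208, 34, 34)

Answer: (8, 208, 34, 34)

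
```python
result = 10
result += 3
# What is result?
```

Trace:
`result = 10` → result = 10
`result += 3` → result = 13
So result = 13

Answer: 13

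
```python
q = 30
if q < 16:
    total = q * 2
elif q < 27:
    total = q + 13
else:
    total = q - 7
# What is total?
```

Trace:
`q = 30` → q = 30
`if q < 16: ...` → q < 16 is False, q < 27 is False, take else branch → total = 23
So total = 23

Answer: 23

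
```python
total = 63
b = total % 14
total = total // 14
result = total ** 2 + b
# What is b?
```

Trace:
`total = 63` → total = 63
`b = total % 14` → b = 7
`total = total // 14` → total = 4
`result = total ** 2 + b` → result = 23
So b = 7

Answer: 7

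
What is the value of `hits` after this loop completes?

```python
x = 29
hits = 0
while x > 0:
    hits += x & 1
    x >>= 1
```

Count set bits in 29 (binary: 0b11101)
`hits` takes the values: 0 → 1 → 2 → 3 → 4

Answer: 4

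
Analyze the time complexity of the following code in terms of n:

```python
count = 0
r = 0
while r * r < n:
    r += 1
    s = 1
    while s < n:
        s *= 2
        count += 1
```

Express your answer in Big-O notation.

Each loop level contributes: √n × log n. Multiplying the contributions gives O(√n log n).

Answer: O(√n log n)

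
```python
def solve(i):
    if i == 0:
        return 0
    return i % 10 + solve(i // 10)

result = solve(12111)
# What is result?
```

Sum of digits of 12111: 1 + 1 + 1 + 2 + 1 = 6

Answer: 6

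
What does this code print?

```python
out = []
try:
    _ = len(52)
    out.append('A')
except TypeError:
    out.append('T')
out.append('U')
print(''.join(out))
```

Execution trace: 'T' (except TypeError) → 'U' (after the try/except). Output: TU

Answer: TU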